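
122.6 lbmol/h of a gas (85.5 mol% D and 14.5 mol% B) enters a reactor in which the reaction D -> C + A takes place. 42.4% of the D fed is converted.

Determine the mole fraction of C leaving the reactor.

0.266

D reacted = 0.424 × 104.8 = 44.44 lbmol/h; ν_D = −1, so ξ = 44.44/1 = 44.44 lbmol/h.
Outlet amounts (n = n₀ + ν ξ):
  D: 104.8 − 1(44.44) = 60.38
  C: 0 + 1(44.44) = 44.44
  A: 0 + 1(44.44) = 44.44
  B: 17.78 (inert)
Total out = 167 lbmol/h; y_C = 44.44 / 167 = 0.2661.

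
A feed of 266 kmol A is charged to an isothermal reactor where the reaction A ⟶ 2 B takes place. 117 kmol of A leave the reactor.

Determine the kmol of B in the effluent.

For A: n = n₀ − 1ξ → 117 = 266 − 1ξ, giving ξ = 149 kmol.
Outlet amounts (n = n₀ + ν ξ):
  A: 266 − 1(149) = 117
  B: 0 + 2(149) = 298

298 kmol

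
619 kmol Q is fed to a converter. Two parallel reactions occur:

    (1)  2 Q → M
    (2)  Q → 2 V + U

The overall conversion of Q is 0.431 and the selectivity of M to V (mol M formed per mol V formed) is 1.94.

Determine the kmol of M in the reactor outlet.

118 kmol

Conversion of Q: Q consumed = 0.431 × 619 = 266.8 kmol = 2ξ₁ + 1ξ₂.
Selectivity: 1ξ₁ / (2ξ₂) = 1.94 → ξ₁ = 3.88 ξ₂.
Substitute: (2·3.88 + 1) ξ₂ = 266.8 → ξ₂ = 30.46 kmol, ξ₁ = 118.2 kmol.
Outlet amounts (n = n₀ + Σ ν·ξ):
  Q: 619 − 2(118.2) − 1(30.46) = 352.2
  M: 0 + 1(118.2) = 118.2
  V: 0 + 2(30.46) = 60.91
  U: 0 + 1(30.46) = 30.46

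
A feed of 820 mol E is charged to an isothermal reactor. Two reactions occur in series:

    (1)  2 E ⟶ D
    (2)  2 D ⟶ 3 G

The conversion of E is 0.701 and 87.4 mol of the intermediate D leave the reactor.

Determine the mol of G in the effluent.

Conversion of E: E consumed = 2ξ₁ = 0.701 × 820 → ξ₁ = 287.4 mol.
D balance: n_D = 0 + 1ξ₁ − 2ξ₂ = 87.4 → ξ₂ = (1·287.4 − 87.4)/2 = 100 mol.
Outlet amounts (n = n₀ + Σ ν·ξ):
  E: 820 − 2(287.4) = 245.2
  D: 0 + 1(287.4) − 2(100) = 87.4
  G: 0 + 3(100) = 300

300 mol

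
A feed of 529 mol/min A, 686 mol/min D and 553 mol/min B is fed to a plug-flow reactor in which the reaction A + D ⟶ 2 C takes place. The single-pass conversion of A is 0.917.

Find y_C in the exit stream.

0.549

A reacted = 0.917 × 529 = 485.1 mol/min; ν_A = −1, so ξ = 485.1/1 = 485.1 mol/min.
Outlet amounts (n = n₀ + ν ξ):
  A: 529 − 1(485.1) = 43.91
  D: 686 − 1(485.1) = 200.9
  C: 0 + 2(485.1) = 970.2
  B: 553 (inert)
Total out = 1768 mol/min; y_C = 970.2 / 1768 = 0.5487.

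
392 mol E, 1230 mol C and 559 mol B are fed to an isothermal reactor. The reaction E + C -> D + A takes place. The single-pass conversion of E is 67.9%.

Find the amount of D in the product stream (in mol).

E reacted = 0.679 × 392 = 266.2 mol; ν_E = −1, so ξ = 266.2/1 = 266.2 mol.
Outlet amounts (n = n₀ + ν ξ):
  E: 392 − 1(266.2) = 125.8
  C: 1230 − 1(266.2) = 963.8
  D: 0 + 1(266.2) = 266.2
  A: 0 + 1(266.2) = 266.2
  B: 559 (inert)

266 mol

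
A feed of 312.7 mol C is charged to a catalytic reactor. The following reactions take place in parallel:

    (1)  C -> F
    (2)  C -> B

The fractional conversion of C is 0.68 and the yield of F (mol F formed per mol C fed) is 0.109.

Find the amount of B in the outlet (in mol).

Yield of F: 1ξ₁ / 312.7 = 0.109 → ξ₁ = 34.08 mol.
Conversion of C: 1ξ₁ + 1ξ₂ = 0.68 × 312.7 = 212.6 → ξ₂ = 178.6 mol.
Outlet amounts (n = n₀ + Σ ν·ξ):
  C: 312.7 − 1(34.08) − 1(178.6) = 100.1
  F: 0 + 1(34.08) = 34.08
  B: 0 + 1(178.6) = 178.6

179 mol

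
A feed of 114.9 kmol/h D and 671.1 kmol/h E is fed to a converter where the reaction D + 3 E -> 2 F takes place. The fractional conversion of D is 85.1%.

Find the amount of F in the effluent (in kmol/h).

D reacted = 0.851 × 114.9 = 97.78 kmol/h; ν_D = −1, so ξ = 97.78/1 = 97.78 kmol/h.
Outlet amounts (n = n₀ + ν ξ):
  D: 114.9 − 1(97.78) = 17.12
  E: 671.1 − 3(97.78) = 377.8
  F: 0 + 2(97.78) = 195.6

196 kmol/h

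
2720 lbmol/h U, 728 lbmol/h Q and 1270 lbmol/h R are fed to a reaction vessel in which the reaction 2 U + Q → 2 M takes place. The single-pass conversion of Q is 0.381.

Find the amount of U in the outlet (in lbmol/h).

Q reacted = 0.381 × 728 = 277.4 lbmol/h; ν_Q = −1, so ξ = 277.4/1 = 277.4 lbmol/h.
Outlet amounts (n = n₀ + ν ξ):
  U: 2720 − 2(277.4) = 2165
  Q: 728 − 1(277.4) = 450.6
  M: 0 + 2(277.4) = 554.7
  R: 1270 (inert)

2170 lbmol/h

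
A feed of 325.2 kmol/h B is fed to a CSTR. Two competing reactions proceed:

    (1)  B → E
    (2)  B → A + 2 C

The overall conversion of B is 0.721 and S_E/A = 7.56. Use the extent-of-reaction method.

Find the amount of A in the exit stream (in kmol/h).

Conversion of B: B consumed = 0.721 × 325.2 = 234.5 kmol/h = 1ξ₁ + 1ξ₂.
Selectivity: 1ξ₁ / (1ξ₂) = 7.56 → ξ₁ = 7.56 ξ₂.
Substitute: (1·7.56 + 1) ξ₂ = 234.5 → ξ₂ = 27.39 kmol/h, ξ₁ = 207.1 kmol/h.
Outlet amounts (n = n₀ + Σ ν·ξ):
  B: 325.2 − 1(207.1) − 1(27.39) = 90.73
  E: 0 + 1(207.1) = 207.1
  A: 0 + 1(27.39) = 27.39
  C: 0 + 2(27.39) = 54.78

27.4 kmol/h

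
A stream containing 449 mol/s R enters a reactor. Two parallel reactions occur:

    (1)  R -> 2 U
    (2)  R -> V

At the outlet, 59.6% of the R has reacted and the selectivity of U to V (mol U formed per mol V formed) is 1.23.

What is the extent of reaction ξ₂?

Conversion of R: R consumed = 0.596 × 449 = 267.6 mol/s = 1ξ₁ + 1ξ₂.
Selectivity: 2ξ₁ / (1ξ₂) = 1.23 → ξ₁ = 0.615 ξ₂.
Substitute: (1·0.615 + 1) ξ₂ = 267.6 → ξ₂ = 165.7 mol/s, ξ₁ = 101.9 mol/s.
Outlet amounts (n = n₀ + Σ ν·ξ):
  R: 449 − 1(101.9) − 1(165.7) = 181.4
  U: 0 + 2(101.9) = 203.8
  V: 0 + 1(165.7) = 165.7

ξ₂ = 166 mol/s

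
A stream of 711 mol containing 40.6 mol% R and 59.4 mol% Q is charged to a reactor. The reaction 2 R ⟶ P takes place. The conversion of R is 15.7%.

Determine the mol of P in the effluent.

22.7 mol

R reacted = 0.157 × 288.7 = 45.32 mol; ν_R = −2, so ξ = 45.32/2 = 22.66 mol.
Outlet amounts (n = n₀ + ν ξ):
  R: 288.7 − 2(22.66) = 243.3
  P: 0 + 1(22.66) = 22.66
  Q: 422.3 (inert)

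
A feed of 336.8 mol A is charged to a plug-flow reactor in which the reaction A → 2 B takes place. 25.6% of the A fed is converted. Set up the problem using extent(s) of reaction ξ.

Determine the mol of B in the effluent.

A reacted = 0.256 × 336.8 = 86.22 mol; ν_A = −1, so ξ = 86.22/1 = 86.22 mol.
Outlet amounts (n = n₀ + ν ξ):
  A: 336.8 − 1(86.22) = 250.6
  B: 0 + 2(86.22) = 172.4

172 mol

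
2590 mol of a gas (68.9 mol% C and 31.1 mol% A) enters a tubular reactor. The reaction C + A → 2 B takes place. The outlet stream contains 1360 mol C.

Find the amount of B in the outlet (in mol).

For C: n = n₀ − 1ξ → 1360 = 1785 − 1ξ, giving ξ = 424.5 mol.
Outlet amounts (n = n₀ + ν ξ):
  C: 1785 − 1(424.5) = 1360
  A: 805.5 − 1(424.5) = 381
  B: 0 + 2(424.5) = 849

849 mol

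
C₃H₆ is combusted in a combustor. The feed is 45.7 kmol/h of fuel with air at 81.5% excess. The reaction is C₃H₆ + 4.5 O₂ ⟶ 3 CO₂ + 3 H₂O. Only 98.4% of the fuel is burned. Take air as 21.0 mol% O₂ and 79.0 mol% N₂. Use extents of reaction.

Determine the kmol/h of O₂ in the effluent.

171 kmol/h

Stoichiometric O₂ = 4.5 × 45.7 = 205.7 kmol/h; O₂ fed = 205.7 × 1.815 = 373.3 kmol/h.
N₂ fed = 373.3 × 79/21 = 1404 kmol/h.
Fuel reacted = 0.984 × 45.7 → ξ = 44.97 kmol/h.
Outlet (n = n₀ + ν ξ):
  C₃H₆: 45.7 − 1(44.97) = 0.7312
  O₂: 373.3 − 4.5(44.97) = 170.9
  N₂: 1404 (inert)
  CO₂: 0 + 3(44.97) = 134.9
  H₂O: 0 + 3(44.97) = 134.9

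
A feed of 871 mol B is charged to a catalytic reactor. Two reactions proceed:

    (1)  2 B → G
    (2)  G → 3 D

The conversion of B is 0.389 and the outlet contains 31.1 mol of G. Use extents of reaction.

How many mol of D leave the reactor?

Conversion of B: B consumed = 2ξ₁ = 0.389 × 871 → ξ₁ = 169.4 mol.
G balance: n_G = 0 + 1ξ₁ − 1ξ₂ = 31.1 → ξ₂ = (1·169.4 − 31.1)/1 = 138.3 mol.
Outlet amounts (n = n₀ + Σ ν·ξ):
  B: 871 − 2(169.4) = 532.2
  G: 0 + 1(169.4) − 1(138.3) = 31.1
  D: 0 + 3(138.3) = 414.9

415 mol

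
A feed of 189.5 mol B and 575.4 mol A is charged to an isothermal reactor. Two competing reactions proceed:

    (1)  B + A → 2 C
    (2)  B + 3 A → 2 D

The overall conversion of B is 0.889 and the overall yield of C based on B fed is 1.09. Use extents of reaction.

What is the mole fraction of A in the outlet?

0.436

Yield of C: 2ξ₁ / 189.5 = 1.09 → ξ₁ = 103.3 mol.
Conversion of B: 1ξ₁ + 1ξ₂ = 0.889 × 189.5 = 168.5 → ξ₂ = 65.19 mol.
Outlet amounts (n = n₀ + Σ ν·ξ):
  B: 189.5 − 1(103.3) − 1(65.19) = 21.03
  A: 575.4 − 1(103.3) − 3(65.19) = 276.6
  C: 0 + 2(103.3) = 206.6
  D: 0 + 2(65.19) = 130.4
Total out = 634.5 mol; y_A = 276.6 / 634.5 = 0.4359.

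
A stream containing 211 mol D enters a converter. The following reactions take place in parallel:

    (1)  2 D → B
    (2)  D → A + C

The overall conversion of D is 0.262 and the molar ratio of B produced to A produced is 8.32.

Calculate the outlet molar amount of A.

Conversion of D: D consumed = 0.262 × 211 = 55.28 mol = 2ξ₁ + 1ξ₂.
Selectivity: 1ξ₁ / (1ξ₂) = 8.32 → ξ₁ = 8.32 ξ₂.
Substitute: (2·8.32 + 1) ξ₂ = 55.28 → ξ₂ = 3.134 mol, ξ₁ = 26.07 mol.
Outlet amounts (n = n₀ + Σ ν·ξ):
  D: 211 − 2(26.07) − 1(3.134) = 155.7
  B: 0 + 1(26.07) = 26.07
  A: 0 + 1(3.134) = 3.134
  C: 0 + 1(3.134) = 3.134

3.13 mol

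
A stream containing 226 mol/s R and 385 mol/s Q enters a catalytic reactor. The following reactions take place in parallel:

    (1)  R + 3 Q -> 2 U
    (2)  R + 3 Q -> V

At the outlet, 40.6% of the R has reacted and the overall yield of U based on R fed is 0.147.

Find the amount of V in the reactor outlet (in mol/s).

Yield of U: 2ξ₁ / 226 = 0.147 → ξ₁ = 16.61 mol/s.
Conversion of R: 1ξ₁ + 1ξ₂ = 0.406 × 226 = 91.76 → ξ₂ = 75.14 mol/s.
Outlet amounts (n = n₀ + Σ ν·ξ):
  R: 226 − 1(16.61) − 1(75.14) = 134.2
  Q: 385 − 3(16.61) − 3(75.14) = 109.7
  U: 0 + 2(16.61) = 33.22
  V: 0 + 1(75.14) = 75.14

75.1 mol/s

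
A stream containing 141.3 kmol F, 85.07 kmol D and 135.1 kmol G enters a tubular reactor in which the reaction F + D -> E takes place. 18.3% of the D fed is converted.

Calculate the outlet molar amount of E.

15.6 kmol

D reacted = 0.183 × 85.07 = 15.57 kmol; ν_D = −1, so ξ = 15.57/1 = 15.57 kmol.
Outlet amounts (n = n₀ + ν ξ):
  F: 141.3 − 1(15.57) = 125.7
  D: 85.07 − 1(15.57) = 69.5
  E: 0 + 1(15.57) = 15.57
  G: 135.1 (inert)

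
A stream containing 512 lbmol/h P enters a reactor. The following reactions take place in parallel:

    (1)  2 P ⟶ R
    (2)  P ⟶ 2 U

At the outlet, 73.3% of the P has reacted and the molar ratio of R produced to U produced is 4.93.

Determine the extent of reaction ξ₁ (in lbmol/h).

ξ₁ = 179 lbmol/h

Conversion of P: P consumed = 0.733 × 512 = 375.3 lbmol/h = 2ξ₁ + 1ξ₂.
Selectivity: 1ξ₁ / (2ξ₂) = 4.93 → ξ₁ = 9.86 ξ₂.
Substitute: (2·9.86 + 1) ξ₂ = 375.3 → ξ₂ = 18.11 lbmol/h, ξ₁ = 178.6 lbmol/h.
Outlet amounts (n = n₀ + Σ ν·ξ):
  P: 512 − 2(178.6) − 1(18.11) = 136.7
  R: 0 + 1(178.6) = 178.6
  U: 0 + 2(18.11) = 36.23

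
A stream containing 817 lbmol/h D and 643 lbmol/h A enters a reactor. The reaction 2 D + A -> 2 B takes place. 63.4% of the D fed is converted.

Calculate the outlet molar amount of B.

D reacted = 0.634 × 817 = 518 lbmol/h; ν_D = −2, so ξ = 518/2 = 259 lbmol/h.
Outlet amounts (n = n₀ + ν ξ):
  D: 817 − 2(259) = 299
  A: 643 − 1(259) = 384
  B: 0 + 2(259) = 518

518 lbmol/h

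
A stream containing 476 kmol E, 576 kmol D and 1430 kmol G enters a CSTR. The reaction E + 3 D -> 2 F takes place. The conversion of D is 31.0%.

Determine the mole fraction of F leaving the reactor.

0.0504

D reacted = 0.31 × 576 = 178.6 kmol; ν_D = −3, so ξ = 178.6/3 = 59.52 kmol.
Outlet amounts (n = n₀ + ν ξ):
  E: 476 − 1(59.52) = 416.5
  D: 576 − 3(59.52) = 397.4
  F: 0 + 2(59.52) = 119
  G: 1430 (inert)
Total out = 2363 kmol; y_F = 119 / 2363 = 0.05038.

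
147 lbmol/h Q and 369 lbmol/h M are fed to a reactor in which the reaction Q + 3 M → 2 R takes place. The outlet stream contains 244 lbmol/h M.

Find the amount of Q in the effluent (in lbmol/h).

105 lbmol/h

For M: n = n₀ − 3ξ → 244 = 369 − 3ξ, giving ξ = 41.67 lbmol/h.
Outlet amounts (n = n₀ + ν ξ):
  Q: 147 − 1(41.67) = 105.3
  M: 369 − 3(41.67) = 244
  R: 0 + 2(41.67) = 83.33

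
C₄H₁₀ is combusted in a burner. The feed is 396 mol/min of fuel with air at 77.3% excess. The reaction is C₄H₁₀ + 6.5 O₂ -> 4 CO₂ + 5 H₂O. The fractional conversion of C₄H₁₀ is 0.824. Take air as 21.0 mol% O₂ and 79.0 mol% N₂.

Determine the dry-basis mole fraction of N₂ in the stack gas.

Stoichiometric O₂ = 6.5 × 396 = 2574 mol/min; O₂ fed = 2574 × 1.773 = 4564 mol/min.
N₂ fed = 4564 × 79/21 = 17170 mol/min.
Fuel reacted = 0.824 × 396 → ξ = 326.3 mol/min.
Outlet (n = n₀ + ν ξ):
  C₄H₁₀: 396 − 1(326.3) = 69.7
  O₂: 4564 − 6.5(326.3) = 2443
  N₂: 17170 (inert)
  CO₂: 0 + 4(326.3) = 1305
  H₂O: 0 + 5(326.3) = 1632
Dry total = 20990 mol/min; y_N₂ (dry) = 17170 / 20990 = 0.8181.

0.818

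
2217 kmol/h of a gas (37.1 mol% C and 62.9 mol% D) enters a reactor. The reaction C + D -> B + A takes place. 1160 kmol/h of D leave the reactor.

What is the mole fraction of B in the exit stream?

For D: n = n₀ − 1ξ → 1160 = 1394 − 1ξ, giving ξ = 234.5 kmol/h.
Outlet amounts (n = n₀ + ν ξ):
  C: 822.5 − 1(234.5) = 588
  D: 1394 − 1(234.5) = 1160
  B: 0 + 1(234.5) = 234.5
  A: 0 + 1(234.5) = 234.5
Total out = 2217 kmol/h; y_B = 234.5 / 2217 = 0.1058.

0.106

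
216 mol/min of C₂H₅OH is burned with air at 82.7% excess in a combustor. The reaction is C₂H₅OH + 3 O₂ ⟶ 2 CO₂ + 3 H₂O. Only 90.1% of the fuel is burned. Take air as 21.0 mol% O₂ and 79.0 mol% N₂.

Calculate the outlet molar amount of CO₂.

389 mol/min

Stoichiometric O₂ = 3 × 216 = 648 mol/min; O₂ fed = 648 × 1.827 = 1184 mol/min.
N₂ fed = 1184 × 79/21 = 4454 mol/min.
Fuel reacted = 0.901 × 216 → ξ = 194.6 mol/min.
Outlet (n = n₀ + ν ξ):
  C₂H₅OH: 216 − 1(194.6) = 21.38
  O₂: 1184 − 3(194.6) = 600
  N₂: 4454 (inert)
  CO₂: 0 + 2(194.6) = 389.2
  H₂O: 0 + 3(194.6) = 583.8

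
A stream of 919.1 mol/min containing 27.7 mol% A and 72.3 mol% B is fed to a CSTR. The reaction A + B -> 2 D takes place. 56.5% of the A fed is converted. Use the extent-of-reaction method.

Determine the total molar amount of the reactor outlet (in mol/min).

919 mol/min

A reacted = 0.565 × 254.6 = 143.8 mol/min; ν_A = −1, so ξ = 143.8/1 = 143.8 mol/min.
Outlet amounts (n = n₀ + ν ξ):
  A: 254.6 − 1(143.8) = 110.7
  B: 664.5 − 1(143.8) = 520.7
  D: 0 + 2(143.8) = 287.7
Total out = 110.7 + 520.7 + 287.7 = 919.1 mol/min.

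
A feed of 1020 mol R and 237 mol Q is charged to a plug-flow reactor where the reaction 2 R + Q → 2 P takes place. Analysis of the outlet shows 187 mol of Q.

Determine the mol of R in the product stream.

920 mol

For Q: n = n₀ − 1ξ → 187 = 237 − 1ξ, giving ξ = 50 mol.
Outlet amounts (n = n₀ + ν ξ):
  R: 1020 − 2(50) = 920
  Q: 237 − 1(50) = 187
  P: 0 + 2(50) = 100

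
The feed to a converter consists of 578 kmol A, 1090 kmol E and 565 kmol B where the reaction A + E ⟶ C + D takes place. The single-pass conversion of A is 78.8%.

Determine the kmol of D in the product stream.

A reacted = 0.788 × 578 = 455.5 kmol; ν_A = −1, so ξ = 455.5/1 = 455.5 kmol.
Outlet amounts (n = n₀ + ν ξ):
  A: 578 − 1(455.5) = 122.5
  E: 1090 − 1(455.5) = 634.5
  C: 0 + 1(455.5) = 455.5
  D: 0 + 1(455.5) = 455.5
  B: 565 (inert)

455 kmol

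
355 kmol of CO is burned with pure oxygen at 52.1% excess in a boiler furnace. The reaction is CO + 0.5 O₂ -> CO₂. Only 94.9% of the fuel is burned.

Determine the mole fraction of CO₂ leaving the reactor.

0.738

Stoichiometric O₂ = 0.5 × 355 = 177.5 kmol; O₂ fed = 177.5 × 1.521 = 270 kmol.
Fuel reacted = 0.949 × 355 → ξ = 336.9 kmol.
Outlet (n = n₀ + ν ξ):
  CO: 355 − 1(336.9) = 18.11
  O₂: 270 − 0.5(336.9) = 101.5
  CO₂: 0 + 1(336.9) = 336.9
Total out = 456.5 kmol; y_CO₂ = 336.9 / 456.5 = 0.7379.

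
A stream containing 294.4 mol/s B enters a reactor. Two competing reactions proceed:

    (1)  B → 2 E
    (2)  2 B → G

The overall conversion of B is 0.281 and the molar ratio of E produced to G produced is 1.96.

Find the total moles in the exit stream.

294 mol/s

Conversion of B: B consumed = 0.281 × 294.4 = 82.73 mol/s = 1ξ₁ + 2ξ₂.
Selectivity: 2ξ₁ / (1ξ₂) = 1.96 → ξ₁ = 0.98 ξ₂.
Substitute: (1·0.98 + 2) ξ₂ = 82.73 → ξ₂ = 27.76 mol/s, ξ₁ = 27.21 mol/s.
Outlet amounts (n = n₀ + Σ ν·ξ):
  B: 294.4 − 1(27.21) − 2(27.76) = 211.7
  E: 0 + 2(27.21) = 54.41
  G: 0 + 1(27.76) = 27.76
Total out = 211.7 + 54.41 + 27.76 = 293.8 mol/s.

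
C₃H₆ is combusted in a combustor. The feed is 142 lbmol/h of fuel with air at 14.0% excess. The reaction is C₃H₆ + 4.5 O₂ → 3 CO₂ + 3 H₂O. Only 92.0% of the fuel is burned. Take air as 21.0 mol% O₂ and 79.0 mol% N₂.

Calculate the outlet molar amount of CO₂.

Stoichiometric O₂ = 4.5 × 142 = 639 lbmol/h; O₂ fed = 639 × 1.140 = 728.5 lbmol/h.
N₂ fed = 728.5 × 79/21 = 2740 lbmol/h.
Fuel reacted = 0.92 × 142 → ξ = 130.6 lbmol/h.
Outlet (n = n₀ + ν ξ):
  C₃H₆: 142 − 1(130.6) = 11.36
  O₂: 728.5 − 4.5(130.6) = 140.6
  N₂: 2740 (inert)
  CO₂: 0 + 3(130.6) = 391.9
  H₂O: 0 + 3(130.6) = 391.9

392 lbmol/h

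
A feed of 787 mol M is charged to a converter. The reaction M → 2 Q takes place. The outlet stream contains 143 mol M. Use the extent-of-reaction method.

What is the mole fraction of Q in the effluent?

0.9

For M: n = n₀ − 1ξ → 143 = 787 − 1ξ, giving ξ = 644 mol.
Outlet amounts (n = n₀ + ν ξ):
  M: 787 − 1(644) = 143
  Q: 0 + 2(644) = 1288
Total out = 1431 mol; y_Q = 1288 / 1431 = 0.9001.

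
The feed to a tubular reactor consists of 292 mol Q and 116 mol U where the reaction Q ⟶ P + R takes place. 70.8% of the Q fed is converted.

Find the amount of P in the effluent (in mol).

207 mol

Q reacted = 0.708 × 292 = 206.7 mol; ν_Q = −1, so ξ = 206.7/1 = 206.7 mol.
Outlet amounts (n = n₀ + ν ξ):
  Q: 292 − 1(206.7) = 85.26
  P: 0 + 1(206.7) = 206.7
  R: 0 + 1(206.7) = 206.7
  U: 116 (inert)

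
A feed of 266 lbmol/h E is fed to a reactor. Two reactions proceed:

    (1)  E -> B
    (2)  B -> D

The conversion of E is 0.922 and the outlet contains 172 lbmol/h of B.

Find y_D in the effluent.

0.275

Conversion of E: E consumed = 1ξ₁ = 0.922 × 266 → ξ₁ = 245.3 lbmol/h.
B balance: n_B = 0 + 1ξ₁ − 1ξ₂ = 172 → ξ₂ = (1·245.3 − 172)/1 = 73.25 lbmol/h.
Outlet amounts (n = n₀ + Σ ν·ξ):
  E: 266 − 1(245.3) = 20.75
  B: 0 + 1(245.3) − 1(73.25) = 172
  D: 0 + 1(73.25) = 73.25
Total out = 266 lbmol/h; y_D = 73.25 / 266 = 0.2754.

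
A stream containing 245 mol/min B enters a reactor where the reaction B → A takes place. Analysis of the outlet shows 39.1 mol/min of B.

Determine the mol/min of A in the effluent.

For B: n = n₀ − 1ξ → 39.1 = 245 − 1ξ, giving ξ = 205.9 mol/min.
Outlet amounts (n = n₀ + ν ξ):
  B: 245 − 1(205.9) = 39.1
  A: 0 + 1(205.9) = 205.9

206 mol/min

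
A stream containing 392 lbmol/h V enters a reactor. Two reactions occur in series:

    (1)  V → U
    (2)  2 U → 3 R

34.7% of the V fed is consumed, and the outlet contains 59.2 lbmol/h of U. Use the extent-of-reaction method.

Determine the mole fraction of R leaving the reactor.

0.268

Conversion of V: V consumed = 1ξ₁ = 0.347 × 392 → ξ₁ = 136 lbmol/h.
U balance: n_U = 0 + 1ξ₁ − 2ξ₂ = 59.2 → ξ₂ = (1·136 − 59.2)/2 = 38.41 lbmol/h.
Outlet amounts (n = n₀ + Σ ν·ξ):
  V: 392 − 1(136) = 256
  U: 0 + 1(136) − 2(38.41) = 59.2
  R: 0 + 3(38.41) = 115.2
Total out = 430.4 lbmol/h; y_R = 115.2 / 430.4 = 0.2677.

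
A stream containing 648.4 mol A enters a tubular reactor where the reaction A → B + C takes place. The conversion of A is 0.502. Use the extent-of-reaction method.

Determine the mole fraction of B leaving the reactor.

0.334

A reacted = 0.502 × 648.4 = 325.5 mol; ν_A = −1, so ξ = 325.5/1 = 325.5 mol.
Outlet amounts (n = n₀ + ν ξ):
  A: 648.4 − 1(325.5) = 322.9
  B: 0 + 1(325.5) = 325.5
  C: 0 + 1(325.5) = 325.5
Total out = 973.9 mol; y_B = 325.5 / 973.9 = 0.3342.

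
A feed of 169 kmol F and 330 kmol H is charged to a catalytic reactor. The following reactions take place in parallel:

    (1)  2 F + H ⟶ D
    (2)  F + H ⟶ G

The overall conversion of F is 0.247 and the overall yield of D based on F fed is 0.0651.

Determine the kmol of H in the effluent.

Yield of D: 1ξ₁ / 169 = 0.0651 → ξ₁ = 11 kmol.
Conversion of F: 2ξ₁ + 1ξ₂ = 0.247 × 169 = 41.74 → ξ₂ = 19.74 kmol.
Outlet amounts (n = n₀ + Σ ν·ξ):
  F: 169 − 2(11) − 1(19.74) = 127.3
  H: 330 − 1(11) − 1(19.74) = 299.3
  D: 0 + 1(11) = 11
  G: 0 + 1(19.74) = 19.74

299 kmol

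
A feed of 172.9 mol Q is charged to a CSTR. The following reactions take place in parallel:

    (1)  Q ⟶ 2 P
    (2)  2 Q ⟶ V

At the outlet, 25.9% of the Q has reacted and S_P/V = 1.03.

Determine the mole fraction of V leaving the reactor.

0.108

Conversion of Q: Q consumed = 0.259 × 172.9 = 44.78 mol = 1ξ₁ + 2ξ₂.
Selectivity: 2ξ₁ / (1ξ₂) = 1.03 → ξ₁ = 0.515 ξ₂.
Substitute: (1·0.515 + 2) ξ₂ = 44.78 → ξ₂ = 17.81 mol, ξ₁ = 9.17 mol.
Outlet amounts (n = n₀ + Σ ν·ξ):
  Q: 172.9 − 1(9.17) − 2(17.81) = 128.1
  P: 0 + 2(9.17) = 18.34
  V: 0 + 1(17.81) = 17.81
Total out = 164.3 mol; y_V = 17.81 / 164.3 = 0.1084.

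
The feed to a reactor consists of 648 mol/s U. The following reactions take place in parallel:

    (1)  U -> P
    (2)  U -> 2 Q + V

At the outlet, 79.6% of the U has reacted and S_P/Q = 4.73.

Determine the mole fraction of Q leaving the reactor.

0.132

Conversion of U: U consumed = 0.796 × 648 = 515.8 mol/s = 1ξ₁ + 1ξ₂.
Selectivity: 1ξ₁ / (2ξ₂) = 4.73 → ξ₁ = 9.46 ξ₂.
Substitute: (1·9.46 + 1) ξ₂ = 515.8 → ξ₂ = 49.31 mol/s, ξ₁ = 466.5 mol/s.
Outlet amounts (n = n₀ + Σ ν·ξ):
  U: 648 − 1(466.5) − 1(49.31) = 132.2
  P: 0 + 1(466.5) = 466.5
  Q: 0 + 2(49.31) = 98.62
  V: 0 + 1(49.31) = 49.31
Total out = 746.6 mol/s; y_Q = 98.62 / 746.6 = 0.1321.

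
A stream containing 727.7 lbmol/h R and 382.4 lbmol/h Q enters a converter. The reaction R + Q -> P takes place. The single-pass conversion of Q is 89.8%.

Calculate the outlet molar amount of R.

Q reacted = 0.898 × 382.4 = 343.4 lbmol/h; ν_Q = −1, so ξ = 343.4/1 = 343.4 lbmol/h.
Outlet amounts (n = n₀ + ν ξ):
  R: 727.7 − 1(343.4) = 384.3
  Q: 382.4 − 1(343.4) = 39
  P: 0 + 1(343.4) = 343.4

384 lbmol/h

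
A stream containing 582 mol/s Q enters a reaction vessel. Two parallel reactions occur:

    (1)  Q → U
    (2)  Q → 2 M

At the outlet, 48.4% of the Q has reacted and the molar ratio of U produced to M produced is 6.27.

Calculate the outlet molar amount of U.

Conversion of Q: Q consumed = 0.484 × 582 = 281.7 mol/s = 1ξ₁ + 1ξ₂.
Selectivity: 1ξ₁ / (2ξ₂) = 6.27 → ξ₁ = 12.54 ξ₂.
Substitute: (1·12.54 + 1) ξ₂ = 281.7 → ξ₂ = 20.8 mol/s, ξ₁ = 260.9 mol/s.
Outlet amounts (n = n₀ + Σ ν·ξ):
  Q: 582 − 1(260.9) − 1(20.8) = 300.3
  U: 0 + 1(260.9) = 260.9
  M: 0 + 2(20.8) = 41.61

261 mol/s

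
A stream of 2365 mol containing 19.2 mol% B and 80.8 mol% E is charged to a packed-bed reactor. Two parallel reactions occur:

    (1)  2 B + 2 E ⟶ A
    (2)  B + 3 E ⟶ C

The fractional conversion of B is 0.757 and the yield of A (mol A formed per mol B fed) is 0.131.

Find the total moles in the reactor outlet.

Yield of A: 1ξ₁ / 454.1 = 0.131 → ξ₁ = 59.48 mol.
Conversion of B: 2ξ₁ + 1ξ₂ = 0.757 × 454.1 = 343.7 → ξ₂ = 224.8 mol.
Outlet amounts (n = n₀ + Σ ν·ξ):
  B: 454.1 − 2(59.48) − 1(224.8) = 110.3
  E: 1911 − 2(59.48) − 3(224.8) = 1118
  A: 0 + 1(59.48) = 59.48
  C: 0 + 1(224.8) = 224.8
Total out = 110.3 + 1118 + 59.48 + 224.8 = 1512 mol.

1510 mol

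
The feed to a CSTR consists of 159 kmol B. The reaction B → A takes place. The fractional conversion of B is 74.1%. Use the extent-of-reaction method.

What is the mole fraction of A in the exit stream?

B reacted = 0.741 × 159 = 117.8 kmol; ν_B = −1, so ξ = 117.8/1 = 117.8 kmol.
Outlet amounts (n = n₀ + ν ξ):
  B: 159 − 1(117.8) = 41.18
  A: 0 + 1(117.8) = 117.8
Total out = 159 kmol; y_A = 117.8 / 159 = 0.741.

0.741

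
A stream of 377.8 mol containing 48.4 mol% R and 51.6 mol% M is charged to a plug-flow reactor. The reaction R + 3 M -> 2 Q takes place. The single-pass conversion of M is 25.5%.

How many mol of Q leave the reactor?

33.1 mol

M reacted = 0.255 × 194.9 = 49.71 mol; ν_M = −3, so ξ = 49.71/3 = 16.57 mol.
Outlet amounts (n = n₀ + ν ξ):
  R: 182.9 − 1(16.57) = 166.3
  M: 194.9 − 3(16.57) = 145.2
  Q: 0 + 2(16.57) = 33.14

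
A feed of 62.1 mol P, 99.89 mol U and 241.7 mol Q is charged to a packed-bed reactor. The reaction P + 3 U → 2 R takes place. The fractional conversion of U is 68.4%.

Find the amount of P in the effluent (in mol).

U reacted = 0.684 × 99.89 = 68.32 mol; ν_U = −3, so ξ = 68.32/3 = 22.77 mol.
Outlet amounts (n = n₀ + ν ξ):
  P: 62.1 − 1(22.77) = 39.33
  U: 99.89 − 3(22.77) = 31.57
  R: 0 + 2(22.77) = 45.55
  Q: 241.7 (inert)

39.3 mol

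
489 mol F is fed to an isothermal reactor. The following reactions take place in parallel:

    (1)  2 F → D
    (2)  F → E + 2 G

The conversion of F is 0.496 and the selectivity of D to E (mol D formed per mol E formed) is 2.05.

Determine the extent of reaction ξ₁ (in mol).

ξ₁ = 97.5 mol

Conversion of F: F consumed = 0.496 × 489 = 242.5 mol = 2ξ₁ + 1ξ₂.
Selectivity: 1ξ₁ / (1ξ₂) = 2.05 → ξ₁ = 2.05 ξ₂.
Substitute: (2·2.05 + 1) ξ₂ = 242.5 → ξ₂ = 47.56 mol, ξ₁ = 97.49 mol.
Outlet amounts (n = n₀ + Σ ν·ξ):
  F: 489 − 2(97.49) − 1(47.56) = 246.5
  D: 0 + 1(97.49) = 97.49
  E: 0 + 1(47.56) = 47.56
  G: 0 + 2(47.56) = 95.12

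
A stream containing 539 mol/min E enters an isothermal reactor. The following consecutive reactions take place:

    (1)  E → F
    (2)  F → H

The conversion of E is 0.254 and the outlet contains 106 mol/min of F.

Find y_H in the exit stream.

0.0573

Conversion of E: E consumed = 1ξ₁ = 0.254 × 539 → ξ₁ = 136.9 mol/min.
F balance: n_F = 0 + 1ξ₁ − 1ξ₂ = 106 → ξ₂ = (1·136.9 − 106)/1 = 30.91 mol/min.
Outlet amounts (n = n₀ + Σ ν·ξ):
  E: 539 − 1(136.9) = 402.1
  F: 0 + 1(136.9) − 1(30.91) = 106
  H: 0 + 1(30.91) = 30.91
Total out = 539 mol/min; y_H = 30.91 / 539 = 0.05734.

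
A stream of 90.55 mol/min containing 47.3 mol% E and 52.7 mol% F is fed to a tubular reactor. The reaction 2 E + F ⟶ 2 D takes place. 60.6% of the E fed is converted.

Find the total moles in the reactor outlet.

E reacted = 0.606 × 42.83 = 25.96 mol/min; ν_E = −2, so ξ = 25.96/2 = 12.98 mol/min.
Outlet amounts (n = n₀ + ν ξ):
  E: 42.83 − 2(12.98) = 16.88
  F: 47.72 − 1(12.98) = 34.74
  D: 0 + 2(12.98) = 25.96
Total out = 16.88 + 34.74 + 25.96 = 77.57 mol/min.

77.6 mol/min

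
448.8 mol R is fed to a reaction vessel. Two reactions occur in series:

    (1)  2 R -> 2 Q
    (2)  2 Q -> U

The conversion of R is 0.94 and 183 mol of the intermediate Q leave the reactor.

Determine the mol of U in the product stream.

Conversion of R: R consumed = 2ξ₁ = 0.94 × 448.8 → ξ₁ = 210.9 mol.
Q balance: n_Q = 0 + 2ξ₁ − 2ξ₂ = 183 → ξ₂ = (2·210.9 − 183)/2 = 119.4 mol.
Outlet amounts (n = n₀ + Σ ν·ξ):
  R: 448.8 − 2(210.9) = 26.93
  Q: 0 + 2(210.9) − 2(119.4) = 183
  U: 0 + 1(119.4) = 119.4

119 mol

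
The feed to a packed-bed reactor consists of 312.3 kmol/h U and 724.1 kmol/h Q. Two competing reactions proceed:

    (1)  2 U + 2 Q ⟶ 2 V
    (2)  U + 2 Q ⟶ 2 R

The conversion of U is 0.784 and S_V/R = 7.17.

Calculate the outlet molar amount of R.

Conversion of U: U consumed = 0.784 × 312.3 = 244.8 kmol/h = 2ξ₁ + 1ξ₂.
Selectivity: 2ξ₁ / (2ξ₂) = 7.17 → ξ₁ = 7.17 ξ₂.
Substitute: (2·7.17 + 1) ξ₂ = 244.8 → ξ₂ = 15.96 kmol/h, ξ₁ = 114.4 kmol/h.
Outlet amounts (n = n₀ + Σ ν·ξ):
  U: 312.3 − 2(114.4) − 1(15.96) = 67.46
  Q: 724.1 − 2(114.4) − 2(15.96) = 463.3
  V: 0 + 2(114.4) = 228.9
  R: 0 + 2(15.96) = 31.92

31.9 kmol/h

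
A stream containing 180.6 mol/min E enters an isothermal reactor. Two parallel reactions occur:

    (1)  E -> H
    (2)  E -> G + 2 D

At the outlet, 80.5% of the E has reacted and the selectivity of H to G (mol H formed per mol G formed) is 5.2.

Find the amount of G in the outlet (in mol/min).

23.4 mol/min

Conversion of E: E consumed = 0.805 × 180.6 = 145.4 mol/min = 1ξ₁ + 1ξ₂.
Selectivity: 1ξ₁ / (1ξ₂) = 5.2 → ξ₁ = 5.2 ξ₂.
Substitute: (1·5.2 + 1) ξ₂ = 145.4 → ξ₂ = 23.45 mol/min, ξ₁ = 121.9 mol/min.
Outlet amounts (n = n₀ + Σ ν·ξ):
  E: 180.6 − 1(121.9) − 1(23.45) = 35.22
  H: 0 + 1(121.9) = 121.9
  G: 0 + 1(23.45) = 23.45
  D: 0 + 2(23.45) = 46.9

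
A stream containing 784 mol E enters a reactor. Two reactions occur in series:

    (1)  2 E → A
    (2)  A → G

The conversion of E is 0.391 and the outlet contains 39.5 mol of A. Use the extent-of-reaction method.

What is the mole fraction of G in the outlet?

Conversion of E: E consumed = 2ξ₁ = 0.391 × 784 → ξ₁ = 153.3 mol.
A balance: n_A = 0 + 1ξ₁ − 1ξ₂ = 39.5 → ξ₂ = (1·153.3 − 39.5)/1 = 113.8 mol.
Outlet amounts (n = n₀ + Σ ν·ξ):
  E: 784 − 2(153.3) = 477.5
  A: 0 + 1(153.3) − 1(113.8) = 39.5
  G: 0 + 1(113.8) = 113.8
Total out = 630.7 mol; y_G = 113.8 / 630.7 = 0.1804.

0.18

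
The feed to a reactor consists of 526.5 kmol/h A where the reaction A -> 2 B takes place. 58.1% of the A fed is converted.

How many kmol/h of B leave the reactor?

A reacted = 0.581 × 526.5 = 305.9 kmol/h; ν_A = −1, so ξ = 305.9/1 = 305.9 kmol/h.
Outlet amounts (n = n₀ + ν ξ):
  A: 526.5 − 1(305.9) = 220.6
  B: 0 + 2(305.9) = 611.8

612 kmol/h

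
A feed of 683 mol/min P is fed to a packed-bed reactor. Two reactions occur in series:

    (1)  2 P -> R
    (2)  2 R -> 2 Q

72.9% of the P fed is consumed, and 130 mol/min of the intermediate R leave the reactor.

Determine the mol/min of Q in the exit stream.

119 mol/min

Conversion of P: P consumed = 2ξ₁ = 0.729 × 683 → ξ₁ = 249 mol/min.
R balance: n_R = 0 + 1ξ₁ − 2ξ₂ = 130 → ξ₂ = (1·249 − 130)/2 = 59.48 mol/min.
Outlet amounts (n = n₀ + Σ ν·ξ):
  P: 683 − 2(249) = 185.1
  R: 0 + 1(249) − 2(59.48) = 130
  Q: 0 + 2(59.48) = 119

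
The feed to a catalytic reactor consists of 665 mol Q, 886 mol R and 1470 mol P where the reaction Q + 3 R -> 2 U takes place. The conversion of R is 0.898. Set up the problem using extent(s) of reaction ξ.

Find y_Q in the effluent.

R reacted = 0.898 × 886 = 795.6 mol; ν_R = −3, so ξ = 795.6/3 = 265.2 mol.
Outlet amounts (n = n₀ + ν ξ):
  Q: 665 − 1(265.2) = 399.8
  R: 886 − 3(265.2) = 90.37
  U: 0 + 2(265.2) = 530.4
  P: 1470 (inert)
Total out = 2491 mol; y_Q = 399.8 / 2491 = 0.1605.

0.161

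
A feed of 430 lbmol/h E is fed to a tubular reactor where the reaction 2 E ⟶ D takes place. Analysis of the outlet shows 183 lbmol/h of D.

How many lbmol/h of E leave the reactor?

64 lbmol/h

For D: n = n₀ + 1ξ → 183 = 0 + 1ξ, giving ξ = 183 lbmol/h.
Outlet amounts (n = n₀ + ν ξ):
  E: 430 − 2(183) = 64
  D: 0 + 1(183) = 183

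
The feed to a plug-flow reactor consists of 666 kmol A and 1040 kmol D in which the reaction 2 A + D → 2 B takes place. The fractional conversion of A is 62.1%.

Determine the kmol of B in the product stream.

A reacted = 0.621 × 666 = 413.6 kmol; ν_A = −2, so ξ = 413.6/2 = 206.8 kmol.
Outlet amounts (n = n₀ + ν ξ):
  A: 666 − 2(206.8) = 252.4
  D: 1040 − 1(206.8) = 833.2
  B: 0 + 2(206.8) = 413.6

414 kmol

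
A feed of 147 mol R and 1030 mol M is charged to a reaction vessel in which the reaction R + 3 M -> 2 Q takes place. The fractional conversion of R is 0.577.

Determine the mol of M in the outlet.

776 mol

R reacted = 0.577 × 147 = 84.82 mol; ν_R = −1, so ξ = 84.82/1 = 84.82 mol.
Outlet amounts (n = n₀ + ν ξ):
  R: 147 − 1(84.82) = 62.18
  M: 1030 − 3(84.82) = 775.5
  Q: 0 + 2(84.82) = 169.6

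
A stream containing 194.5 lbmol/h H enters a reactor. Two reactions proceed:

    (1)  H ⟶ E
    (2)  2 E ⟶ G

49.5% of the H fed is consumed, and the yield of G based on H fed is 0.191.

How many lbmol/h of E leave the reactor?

22 lbmol/h

Conversion of H: H consumed = 1ξ₁ = 0.495 × 194.5 → ξ₁ = 96.28 lbmol/h.
Yield of G: 1ξ₂ / 194.5 = 0.191 → ξ₂ = 37.15 lbmol/h.
Outlet amounts (n = n₀ + Σ ν·ξ):
  H: 194.5 − 1(96.28) = 98.22
  E: 0 + 1(96.28) − 2(37.15) = 21.98
  G: 0 + 1(37.15) = 37.15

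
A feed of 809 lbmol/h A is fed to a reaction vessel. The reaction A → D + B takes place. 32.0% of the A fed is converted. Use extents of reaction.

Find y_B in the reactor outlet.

0.242

A reacted = 0.32 × 809 = 258.9 lbmol/h; ν_A = −1, so ξ = 258.9/1 = 258.9 lbmol/h.
Outlet amounts (n = n₀ + ν ξ):
  A: 809 − 1(258.9) = 550.1
  D: 0 + 1(258.9) = 258.9
  B: 0 + 1(258.9) = 258.9
Total out = 1068 lbmol/h; y_B = 258.9 / 1068 = 0.2424.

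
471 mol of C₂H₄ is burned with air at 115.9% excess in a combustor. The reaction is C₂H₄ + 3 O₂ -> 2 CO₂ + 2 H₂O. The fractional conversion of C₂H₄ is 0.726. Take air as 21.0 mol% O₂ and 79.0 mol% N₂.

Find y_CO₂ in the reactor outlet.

Stoichiometric O₂ = 3 × 471 = 1413 mol; O₂ fed = 1413 × 2.159 = 3051 mol.
N₂ fed = 3051 × 79/21 = 11480 mol.
Fuel reacted = 0.726 × 471 → ξ = 341.9 mol.
Outlet (n = n₀ + ν ξ):
  C₂H₄: 471 − 1(341.9) = 129.1
  O₂: 3051 − 3(341.9) = 2025
  N₂: 11480 (inert)
  CO₂: 0 + 2(341.9) = 683.9
  H₂O: 0 + 2(341.9) = 683.9
Total out = 15000 mol; y_CO₂ = 683.9 / 15000 = 0.0456.

0.0456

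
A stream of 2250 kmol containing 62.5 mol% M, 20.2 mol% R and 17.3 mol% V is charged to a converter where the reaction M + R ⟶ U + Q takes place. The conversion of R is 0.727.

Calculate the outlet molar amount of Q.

R reacted = 0.727 × 454.5 = 330.4 kmol; ν_R = −1, so ξ = 330.4/1 = 330.4 kmol.
Outlet amounts (n = n₀ + ν ξ):
  M: 1406 − 1(330.4) = 1076
  R: 454.5 − 1(330.4) = 124.1
  U: 0 + 1(330.4) = 330.4
  Q: 0 + 1(330.4) = 330.4
  V: 389.2 (inert)

330 kmol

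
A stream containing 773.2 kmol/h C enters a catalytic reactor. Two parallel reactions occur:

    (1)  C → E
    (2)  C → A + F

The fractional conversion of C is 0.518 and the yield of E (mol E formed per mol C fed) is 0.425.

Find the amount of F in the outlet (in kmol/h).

Yield of E: 1ξ₁ / 773.2 = 0.425 → ξ₁ = 328.6 kmol/h.
Conversion of C: 1ξ₁ + 1ξ₂ = 0.518 × 773.2 = 400.5 → ξ₂ = 71.91 kmol/h.
Outlet amounts (n = n₀ + Σ ν·ξ):
  C: 773.2 − 1(328.6) − 1(71.91) = 372.7
  E: 0 + 1(328.6) = 328.6
  A: 0 + 1(71.91) = 71.91
  F: 0 + 1(71.91) = 71.91

71.9 kmol/h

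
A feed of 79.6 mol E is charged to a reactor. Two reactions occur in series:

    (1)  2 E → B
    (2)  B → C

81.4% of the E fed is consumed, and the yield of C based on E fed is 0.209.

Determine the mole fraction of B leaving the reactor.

Conversion of E: E consumed = 2ξ₁ = 0.814 × 79.6 → ξ₁ = 32.4 mol.
Yield of C: 1ξ₂ / 79.6 = 0.209 → ξ₂ = 16.64 mol.
Outlet amounts (n = n₀ + Σ ν·ξ):
  E: 79.6 − 2(32.4) = 14.81
  B: 0 + 1(32.4) − 1(16.64) = 15.76
  C: 0 + 1(16.64) = 16.64
Total out = 47.2 mol; y_B = 15.76 / 47.2 = 0.3339.

0.334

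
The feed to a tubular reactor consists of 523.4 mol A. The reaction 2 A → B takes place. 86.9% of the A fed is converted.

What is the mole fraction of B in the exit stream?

A reacted = 0.869 × 523.4 = 454.8 mol; ν_A = −2, so ξ = 454.8/2 = 227.4 mol.
Outlet amounts (n = n₀ + ν ξ):
  A: 523.4 − 2(227.4) = 68.57
  B: 0 + 1(227.4) = 227.4
Total out = 296 mol; y_B = 227.4 / 296 = 0.7683.

0.768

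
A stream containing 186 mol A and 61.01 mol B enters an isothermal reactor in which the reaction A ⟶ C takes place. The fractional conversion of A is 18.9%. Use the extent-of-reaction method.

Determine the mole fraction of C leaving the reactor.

A reacted = 0.189 × 186 = 35.15 mol; ν_A = −1, so ξ = 35.15/1 = 35.15 mol.
Outlet amounts (n = n₀ + ν ξ):
  A: 186 − 1(35.15) = 150.8
  C: 0 + 1(35.15) = 35.15
  B: 61.01 (inert)
Total out = 247 mol; y_C = 35.15 / 247 = 0.1423.

0.142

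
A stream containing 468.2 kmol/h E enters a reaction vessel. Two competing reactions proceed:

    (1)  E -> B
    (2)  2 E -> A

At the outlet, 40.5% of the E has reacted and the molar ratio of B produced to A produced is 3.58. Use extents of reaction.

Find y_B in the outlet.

0.28

Conversion of E: E consumed = 0.405 × 468.2 = 189.6 kmol/h = 1ξ₁ + 2ξ₂.
Selectivity: 1ξ₁ / (1ξ₂) = 3.58 → ξ₁ = 3.58 ξ₂.
Substitute: (1·3.58 + 2) ξ₂ = 189.6 → ξ₂ = 33.98 kmol/h, ξ₁ = 121.7 kmol/h.
Outlet amounts (n = n₀ + Σ ν·ξ):
  E: 468.2 − 1(121.7) − 2(33.98) = 278.6
  B: 0 + 1(121.7) = 121.7
  A: 0 + 1(33.98) = 33.98
Total out = 434.2 kmol/h; y_B = 121.7 / 434.2 = 0.2802.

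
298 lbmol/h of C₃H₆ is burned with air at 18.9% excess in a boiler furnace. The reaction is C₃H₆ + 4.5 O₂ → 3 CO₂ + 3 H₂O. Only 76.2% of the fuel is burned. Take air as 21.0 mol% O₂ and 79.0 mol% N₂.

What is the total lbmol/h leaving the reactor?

Stoichiometric O₂ = 4.5 × 298 = 1341 lbmol/h; O₂ fed = 1341 × 1.189 = 1594 lbmol/h.
N₂ fed = 1594 × 79/21 = 5998 lbmol/h.
Fuel reacted = 0.762 × 298 → ξ = 227.1 lbmol/h.
Outlet (n = n₀ + ν ξ):
  C₃H₆: 298 − 1(227.1) = 70.92
  O₂: 1594 − 4.5(227.1) = 572.6
  N₂: 5998 (inert)
  CO₂: 0 + 3(227.1) = 681.2
  H₂O: 0 + 3(227.1) = 681.2
Total out = 70.92 + 572.6 + 5998 + 681.2 + 681.2 = 8004 lbmol/h.

8000 lbmol/h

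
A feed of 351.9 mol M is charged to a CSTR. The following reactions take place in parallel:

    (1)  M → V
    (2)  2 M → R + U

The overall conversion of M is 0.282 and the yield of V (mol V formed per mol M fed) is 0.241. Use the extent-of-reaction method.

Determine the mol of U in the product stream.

Yield of V: 1ξ₁ / 351.9 = 0.241 → ξ₁ = 84.81 mol.
Conversion of M: 1ξ₁ + 2ξ₂ = 0.282 × 351.9 = 99.24 → ξ₂ = 7.214 mol.
Outlet amounts (n = n₀ + Σ ν·ξ):
  M: 351.9 − 1(84.81) − 2(7.214) = 252.7
  V: 0 + 1(84.81) = 84.81
  R: 0 + 1(7.214) = 7.214
  U: 0 + 1(7.214) = 7.214

7.21 mol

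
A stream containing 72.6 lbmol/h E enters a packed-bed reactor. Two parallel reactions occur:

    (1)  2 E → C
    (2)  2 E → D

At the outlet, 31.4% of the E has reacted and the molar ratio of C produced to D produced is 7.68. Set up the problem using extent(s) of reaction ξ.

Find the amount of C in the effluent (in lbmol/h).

10.1 lbmol/h

Conversion of E: E consumed = 0.314 × 72.6 = 22.8 lbmol/h = 2ξ₁ + 2ξ₂.
Selectivity: 1ξ₁ / (1ξ₂) = 7.68 → ξ₁ = 7.68 ξ₂.
Substitute: (2·7.68 + 2) ξ₂ = 22.8 → ξ₂ = 1.313 lbmol/h, ξ₁ = 10.09 lbmol/h.
Outlet amounts (n = n₀ + Σ ν·ξ):
  E: 72.6 − 2(10.09) − 2(1.313) = 49.8
  C: 0 + 1(10.09) = 10.09
  D: 0 + 1(1.313) = 1.313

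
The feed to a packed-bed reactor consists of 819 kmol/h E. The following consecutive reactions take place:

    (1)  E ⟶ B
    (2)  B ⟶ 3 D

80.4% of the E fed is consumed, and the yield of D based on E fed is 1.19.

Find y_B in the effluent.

0.227

Conversion of E: E consumed = 1ξ₁ = 0.804 × 819 → ξ₁ = 658.5 kmol/h.
Yield of D: 3ξ₂ / 819 = 1.19 → ξ₂ = 324.9 kmol/h.
Outlet amounts (n = n₀ + Σ ν·ξ):
  E: 819 − 1(658.5) = 160.5
  B: 0 + 1(658.5) − 1(324.9) = 333.6
  D: 0 + 3(324.9) = 974.6
Total out = 1469 kmol/h; y_B = 333.6 / 1469 = 0.2271.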